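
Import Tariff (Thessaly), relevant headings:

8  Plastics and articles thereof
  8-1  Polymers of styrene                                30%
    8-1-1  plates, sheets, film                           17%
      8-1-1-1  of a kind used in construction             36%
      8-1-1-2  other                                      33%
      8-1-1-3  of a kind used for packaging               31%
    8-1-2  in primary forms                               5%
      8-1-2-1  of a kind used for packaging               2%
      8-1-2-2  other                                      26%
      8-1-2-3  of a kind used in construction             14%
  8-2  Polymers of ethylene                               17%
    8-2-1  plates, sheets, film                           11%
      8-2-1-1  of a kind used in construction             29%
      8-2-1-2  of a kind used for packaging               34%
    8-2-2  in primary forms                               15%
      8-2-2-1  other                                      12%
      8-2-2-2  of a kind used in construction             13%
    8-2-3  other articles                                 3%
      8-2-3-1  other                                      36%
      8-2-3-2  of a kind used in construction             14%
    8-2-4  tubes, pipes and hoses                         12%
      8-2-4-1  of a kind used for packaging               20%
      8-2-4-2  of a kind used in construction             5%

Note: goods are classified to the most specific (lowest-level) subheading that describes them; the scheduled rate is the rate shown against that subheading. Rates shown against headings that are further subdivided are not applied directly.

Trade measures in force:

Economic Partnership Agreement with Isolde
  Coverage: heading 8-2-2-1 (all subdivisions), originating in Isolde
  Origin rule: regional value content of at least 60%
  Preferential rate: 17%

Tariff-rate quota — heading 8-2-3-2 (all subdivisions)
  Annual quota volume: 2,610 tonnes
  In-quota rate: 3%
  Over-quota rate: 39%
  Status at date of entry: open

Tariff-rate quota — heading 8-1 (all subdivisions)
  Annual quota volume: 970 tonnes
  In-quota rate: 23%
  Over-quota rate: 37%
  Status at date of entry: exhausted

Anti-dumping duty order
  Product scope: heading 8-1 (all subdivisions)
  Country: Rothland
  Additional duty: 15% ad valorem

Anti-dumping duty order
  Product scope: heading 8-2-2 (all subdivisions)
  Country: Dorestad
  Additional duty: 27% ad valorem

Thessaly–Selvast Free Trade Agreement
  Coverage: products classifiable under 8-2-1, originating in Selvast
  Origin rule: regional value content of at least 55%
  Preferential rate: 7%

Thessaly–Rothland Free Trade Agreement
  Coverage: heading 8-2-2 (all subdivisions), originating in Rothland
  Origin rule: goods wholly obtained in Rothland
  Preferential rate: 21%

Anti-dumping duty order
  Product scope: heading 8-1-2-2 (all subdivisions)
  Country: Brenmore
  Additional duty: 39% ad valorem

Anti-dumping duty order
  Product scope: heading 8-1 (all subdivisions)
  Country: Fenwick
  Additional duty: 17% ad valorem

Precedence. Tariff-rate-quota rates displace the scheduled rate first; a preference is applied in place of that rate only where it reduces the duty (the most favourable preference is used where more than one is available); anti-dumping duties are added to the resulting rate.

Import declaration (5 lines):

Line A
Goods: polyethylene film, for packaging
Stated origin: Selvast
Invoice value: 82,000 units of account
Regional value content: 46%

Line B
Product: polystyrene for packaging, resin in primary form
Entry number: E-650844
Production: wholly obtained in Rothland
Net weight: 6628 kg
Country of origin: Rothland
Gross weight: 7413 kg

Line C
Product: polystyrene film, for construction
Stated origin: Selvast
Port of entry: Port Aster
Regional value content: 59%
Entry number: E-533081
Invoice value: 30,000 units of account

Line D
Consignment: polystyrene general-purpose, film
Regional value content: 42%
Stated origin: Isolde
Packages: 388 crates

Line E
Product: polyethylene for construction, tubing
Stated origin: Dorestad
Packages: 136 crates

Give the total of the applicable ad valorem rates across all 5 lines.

165%

Line A: polyethylene → 8-2; film → 8-2-1; for packaging → 8-2-1-2. Scheduled 34%. Selvast agreement on 8-2-1: RVC < 55%. → 34%.
Line B: polystyrene → 8-1; resin in primary form → 8-1-2; for packaging → 8-1-2-1. Scheduled 2%. quota on 8-1 exhausted → over-quota 37%; Rothland agreement on 8-2-2: 8-1-2-1 not covered; anti-dumping (Rothland, 8-1): +15%; total 37% + 15% = 52%. → 52%.
Line C: polystyrene → 8-1; film → 8-1-1; for construction → 8-1-1-1. Scheduled 36%. quota on 8-1 exhausted → over-quota 37%; Selvast agreement on 8-2-1: 8-1-1-1 not covered. → 37%.
Line D: polystyrene → 8-1; film → 8-1-1; general-purpose → 8-1-1-2. Scheduled 33%. quota on 8-1 exhausted → over-quota 37%; Isolde agreement on 8-2-2-1: 8-1-1-2 not covered. → 37%.
Line E: polyethylene → 8-2; tubing → 8-2-4; for construction → 8-2-4-2. Scheduled 5%. No special measure applies. → 5%.
Sum: 34% + 52% + 37% + 37% + 5% = 165%.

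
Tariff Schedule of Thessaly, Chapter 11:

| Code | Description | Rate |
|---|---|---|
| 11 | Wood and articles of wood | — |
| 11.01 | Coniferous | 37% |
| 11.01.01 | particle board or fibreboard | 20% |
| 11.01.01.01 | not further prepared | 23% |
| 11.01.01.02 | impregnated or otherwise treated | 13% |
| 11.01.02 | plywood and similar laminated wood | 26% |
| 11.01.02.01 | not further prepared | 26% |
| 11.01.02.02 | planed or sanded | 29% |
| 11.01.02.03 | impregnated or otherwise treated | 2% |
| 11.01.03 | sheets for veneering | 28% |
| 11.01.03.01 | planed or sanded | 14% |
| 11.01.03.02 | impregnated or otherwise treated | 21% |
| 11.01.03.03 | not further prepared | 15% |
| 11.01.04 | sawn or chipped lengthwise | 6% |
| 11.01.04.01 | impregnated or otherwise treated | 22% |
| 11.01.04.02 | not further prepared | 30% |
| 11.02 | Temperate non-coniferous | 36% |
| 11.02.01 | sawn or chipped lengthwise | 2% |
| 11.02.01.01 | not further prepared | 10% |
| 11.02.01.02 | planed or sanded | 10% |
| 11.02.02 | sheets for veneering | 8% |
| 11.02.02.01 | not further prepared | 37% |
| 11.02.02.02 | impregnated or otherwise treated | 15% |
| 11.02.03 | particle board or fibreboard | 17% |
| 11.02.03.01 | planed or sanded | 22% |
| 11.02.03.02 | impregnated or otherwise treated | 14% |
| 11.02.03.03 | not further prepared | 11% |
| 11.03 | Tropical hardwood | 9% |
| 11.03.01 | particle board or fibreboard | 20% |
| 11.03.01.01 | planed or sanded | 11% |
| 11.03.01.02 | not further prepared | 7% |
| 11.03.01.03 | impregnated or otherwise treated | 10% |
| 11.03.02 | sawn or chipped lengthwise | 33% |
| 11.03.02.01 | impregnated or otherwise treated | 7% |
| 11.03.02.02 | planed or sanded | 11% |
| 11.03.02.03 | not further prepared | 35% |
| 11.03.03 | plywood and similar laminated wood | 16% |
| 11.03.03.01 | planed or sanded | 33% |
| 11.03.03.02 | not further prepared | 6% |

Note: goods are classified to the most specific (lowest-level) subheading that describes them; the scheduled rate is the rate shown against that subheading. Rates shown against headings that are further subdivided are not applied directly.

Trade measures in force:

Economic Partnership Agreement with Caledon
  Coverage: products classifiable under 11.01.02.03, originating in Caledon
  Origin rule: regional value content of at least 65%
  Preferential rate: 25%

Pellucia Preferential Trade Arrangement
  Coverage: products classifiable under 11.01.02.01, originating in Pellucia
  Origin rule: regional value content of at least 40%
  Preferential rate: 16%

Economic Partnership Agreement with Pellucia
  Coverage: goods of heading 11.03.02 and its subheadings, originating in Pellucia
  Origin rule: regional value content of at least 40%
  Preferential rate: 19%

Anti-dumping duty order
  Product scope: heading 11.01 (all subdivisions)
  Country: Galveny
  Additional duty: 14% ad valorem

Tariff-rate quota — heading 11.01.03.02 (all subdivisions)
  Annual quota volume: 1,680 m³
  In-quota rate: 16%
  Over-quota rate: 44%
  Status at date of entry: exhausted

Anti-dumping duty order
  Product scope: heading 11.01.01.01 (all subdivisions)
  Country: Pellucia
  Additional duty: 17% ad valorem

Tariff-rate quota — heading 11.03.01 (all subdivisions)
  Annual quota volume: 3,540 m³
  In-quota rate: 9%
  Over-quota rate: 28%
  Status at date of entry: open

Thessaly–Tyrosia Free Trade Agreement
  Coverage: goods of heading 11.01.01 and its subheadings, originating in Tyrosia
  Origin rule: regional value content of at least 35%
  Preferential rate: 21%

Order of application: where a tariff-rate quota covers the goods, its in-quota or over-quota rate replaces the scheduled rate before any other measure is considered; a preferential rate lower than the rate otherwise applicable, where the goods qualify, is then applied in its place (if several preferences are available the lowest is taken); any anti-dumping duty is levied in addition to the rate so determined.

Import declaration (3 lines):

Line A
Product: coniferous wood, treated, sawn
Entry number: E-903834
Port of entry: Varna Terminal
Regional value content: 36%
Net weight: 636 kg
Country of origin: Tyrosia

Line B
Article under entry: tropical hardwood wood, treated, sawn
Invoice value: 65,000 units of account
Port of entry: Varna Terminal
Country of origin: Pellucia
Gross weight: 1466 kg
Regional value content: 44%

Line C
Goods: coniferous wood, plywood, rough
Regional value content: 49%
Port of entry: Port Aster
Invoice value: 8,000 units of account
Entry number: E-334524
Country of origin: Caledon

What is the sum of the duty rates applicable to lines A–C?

Line A: coniferous → 11.01; sawn → 11.01.04; treated → 11.01.04.01. Scheduled 22%. Tyrosia agreement on 11.01.01: 11.01.04.01 not covered. → 22%.
Line B: tropical hardwood → 11.03; sawn → 11.03.02; treated → 11.03.02.01. Scheduled 7%. Pellucia agreement on 11.01.02.01: 11.03.02.01 not covered; Pellucia agreement on 11.03.02: RVC ≥ 40% → 19% available; preference 19% not lower than 7% → no reduction. → 7%.
Line C: coniferous → 11.01; plywood → 11.01.02; rough → 11.01.02.01. Scheduled 26%. Caledon agreement on 11.01.02.03: 11.01.02.01 not covered. → 26%.
Sum: 22% + 7% + 26% = 55%.

55%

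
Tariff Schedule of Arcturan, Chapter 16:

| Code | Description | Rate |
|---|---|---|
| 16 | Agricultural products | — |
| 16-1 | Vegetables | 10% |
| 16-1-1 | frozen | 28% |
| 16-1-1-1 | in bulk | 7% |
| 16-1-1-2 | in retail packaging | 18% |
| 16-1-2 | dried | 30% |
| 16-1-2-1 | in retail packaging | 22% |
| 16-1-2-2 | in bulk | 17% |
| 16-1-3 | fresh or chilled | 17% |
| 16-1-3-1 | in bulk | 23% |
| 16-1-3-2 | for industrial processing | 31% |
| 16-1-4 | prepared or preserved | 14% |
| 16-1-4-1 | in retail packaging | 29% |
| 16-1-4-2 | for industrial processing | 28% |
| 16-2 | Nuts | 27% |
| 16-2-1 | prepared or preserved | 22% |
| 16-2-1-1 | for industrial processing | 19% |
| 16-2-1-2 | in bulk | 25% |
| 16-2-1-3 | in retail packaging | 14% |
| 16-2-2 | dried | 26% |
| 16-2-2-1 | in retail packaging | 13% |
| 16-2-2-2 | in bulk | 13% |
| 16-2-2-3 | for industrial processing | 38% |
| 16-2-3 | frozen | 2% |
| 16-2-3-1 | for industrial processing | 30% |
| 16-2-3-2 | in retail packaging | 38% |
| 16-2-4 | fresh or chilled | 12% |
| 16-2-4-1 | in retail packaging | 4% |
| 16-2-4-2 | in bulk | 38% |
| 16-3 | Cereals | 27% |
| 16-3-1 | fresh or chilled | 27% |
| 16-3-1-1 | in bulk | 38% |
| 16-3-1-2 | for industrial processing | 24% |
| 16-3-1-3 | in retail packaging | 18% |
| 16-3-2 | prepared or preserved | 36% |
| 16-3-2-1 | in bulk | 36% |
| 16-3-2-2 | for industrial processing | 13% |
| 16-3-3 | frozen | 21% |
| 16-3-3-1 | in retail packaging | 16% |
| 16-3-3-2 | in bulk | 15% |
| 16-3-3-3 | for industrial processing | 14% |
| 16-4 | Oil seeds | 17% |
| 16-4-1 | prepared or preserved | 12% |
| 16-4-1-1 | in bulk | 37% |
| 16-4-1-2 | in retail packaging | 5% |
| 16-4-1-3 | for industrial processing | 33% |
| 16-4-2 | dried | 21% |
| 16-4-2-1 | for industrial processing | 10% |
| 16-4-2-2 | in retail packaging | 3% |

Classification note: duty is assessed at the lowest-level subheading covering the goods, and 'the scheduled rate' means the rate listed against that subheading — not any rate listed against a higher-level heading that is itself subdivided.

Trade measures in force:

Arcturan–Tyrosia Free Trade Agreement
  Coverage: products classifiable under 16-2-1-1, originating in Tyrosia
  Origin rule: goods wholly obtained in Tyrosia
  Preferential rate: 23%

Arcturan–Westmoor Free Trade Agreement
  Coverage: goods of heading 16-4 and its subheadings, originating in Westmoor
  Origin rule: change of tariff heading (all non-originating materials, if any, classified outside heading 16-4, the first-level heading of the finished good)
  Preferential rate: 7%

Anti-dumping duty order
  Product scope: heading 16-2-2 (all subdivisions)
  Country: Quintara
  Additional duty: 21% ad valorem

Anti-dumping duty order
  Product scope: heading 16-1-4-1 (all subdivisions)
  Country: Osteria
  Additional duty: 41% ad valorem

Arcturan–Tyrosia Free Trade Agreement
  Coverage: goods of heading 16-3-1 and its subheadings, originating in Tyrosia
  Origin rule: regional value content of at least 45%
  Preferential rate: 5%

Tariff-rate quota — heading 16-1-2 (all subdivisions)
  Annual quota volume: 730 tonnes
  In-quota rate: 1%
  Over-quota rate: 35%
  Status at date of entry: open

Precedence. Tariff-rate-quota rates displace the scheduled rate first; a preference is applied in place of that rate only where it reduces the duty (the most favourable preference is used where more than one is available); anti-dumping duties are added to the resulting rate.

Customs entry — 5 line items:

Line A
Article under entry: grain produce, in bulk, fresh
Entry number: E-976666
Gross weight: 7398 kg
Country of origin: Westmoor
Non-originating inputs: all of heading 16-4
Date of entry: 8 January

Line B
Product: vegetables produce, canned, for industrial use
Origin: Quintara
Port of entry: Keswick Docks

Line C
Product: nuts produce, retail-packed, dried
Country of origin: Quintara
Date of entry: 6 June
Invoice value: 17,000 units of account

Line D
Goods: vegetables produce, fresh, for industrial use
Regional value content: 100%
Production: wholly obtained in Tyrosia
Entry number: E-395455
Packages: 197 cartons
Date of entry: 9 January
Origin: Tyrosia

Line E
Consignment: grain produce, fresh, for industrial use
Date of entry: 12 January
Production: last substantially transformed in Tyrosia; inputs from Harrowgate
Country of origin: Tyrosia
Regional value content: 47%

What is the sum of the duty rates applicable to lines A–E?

Line A: grain → 16-3; fresh → 16-3-1; in bulk → 16-3-1-1. Scheduled 38%. Westmoor agreement on 16-4: 16-3-1-1 not covered. → 38%.
Line B: vegetables → 16-1; canned → 16-1-4; for industrial use → 16-1-4-2. Scheduled 28%. No special measure applies. → 28%.
Line C: nuts → 16-2; dried → 16-2-2; retail-packed → 16-2-2-1. Scheduled 13%. anti-dumping (Quintara, 16-2-2): +21%; total 13% + 21% = 34%. → 34%.
Line D: vegetables → 16-1; fresh → 16-1-3; for industrial use → 16-1-3-2. Scheduled 31%. Tyrosia agreement on 16-2-1-1: 16-1-3-2 not covered; Tyrosia agreement on 16-3-1: 16-1-3-2 not covered. → 31%.
Line E: grain → 16-3; fresh → 16-3-1; for industrial use → 16-3-1-2. Scheduled 24%. Tyrosia agreement on 16-2-1-1: 16-3-1-2 not covered; Tyrosia agreement on 16-3-1: RVC ≥ 45% → 5% available; preferential 5%. → 5%.
Sum: 38% + 28% + 34% + 31% + 5% = 136%.

136%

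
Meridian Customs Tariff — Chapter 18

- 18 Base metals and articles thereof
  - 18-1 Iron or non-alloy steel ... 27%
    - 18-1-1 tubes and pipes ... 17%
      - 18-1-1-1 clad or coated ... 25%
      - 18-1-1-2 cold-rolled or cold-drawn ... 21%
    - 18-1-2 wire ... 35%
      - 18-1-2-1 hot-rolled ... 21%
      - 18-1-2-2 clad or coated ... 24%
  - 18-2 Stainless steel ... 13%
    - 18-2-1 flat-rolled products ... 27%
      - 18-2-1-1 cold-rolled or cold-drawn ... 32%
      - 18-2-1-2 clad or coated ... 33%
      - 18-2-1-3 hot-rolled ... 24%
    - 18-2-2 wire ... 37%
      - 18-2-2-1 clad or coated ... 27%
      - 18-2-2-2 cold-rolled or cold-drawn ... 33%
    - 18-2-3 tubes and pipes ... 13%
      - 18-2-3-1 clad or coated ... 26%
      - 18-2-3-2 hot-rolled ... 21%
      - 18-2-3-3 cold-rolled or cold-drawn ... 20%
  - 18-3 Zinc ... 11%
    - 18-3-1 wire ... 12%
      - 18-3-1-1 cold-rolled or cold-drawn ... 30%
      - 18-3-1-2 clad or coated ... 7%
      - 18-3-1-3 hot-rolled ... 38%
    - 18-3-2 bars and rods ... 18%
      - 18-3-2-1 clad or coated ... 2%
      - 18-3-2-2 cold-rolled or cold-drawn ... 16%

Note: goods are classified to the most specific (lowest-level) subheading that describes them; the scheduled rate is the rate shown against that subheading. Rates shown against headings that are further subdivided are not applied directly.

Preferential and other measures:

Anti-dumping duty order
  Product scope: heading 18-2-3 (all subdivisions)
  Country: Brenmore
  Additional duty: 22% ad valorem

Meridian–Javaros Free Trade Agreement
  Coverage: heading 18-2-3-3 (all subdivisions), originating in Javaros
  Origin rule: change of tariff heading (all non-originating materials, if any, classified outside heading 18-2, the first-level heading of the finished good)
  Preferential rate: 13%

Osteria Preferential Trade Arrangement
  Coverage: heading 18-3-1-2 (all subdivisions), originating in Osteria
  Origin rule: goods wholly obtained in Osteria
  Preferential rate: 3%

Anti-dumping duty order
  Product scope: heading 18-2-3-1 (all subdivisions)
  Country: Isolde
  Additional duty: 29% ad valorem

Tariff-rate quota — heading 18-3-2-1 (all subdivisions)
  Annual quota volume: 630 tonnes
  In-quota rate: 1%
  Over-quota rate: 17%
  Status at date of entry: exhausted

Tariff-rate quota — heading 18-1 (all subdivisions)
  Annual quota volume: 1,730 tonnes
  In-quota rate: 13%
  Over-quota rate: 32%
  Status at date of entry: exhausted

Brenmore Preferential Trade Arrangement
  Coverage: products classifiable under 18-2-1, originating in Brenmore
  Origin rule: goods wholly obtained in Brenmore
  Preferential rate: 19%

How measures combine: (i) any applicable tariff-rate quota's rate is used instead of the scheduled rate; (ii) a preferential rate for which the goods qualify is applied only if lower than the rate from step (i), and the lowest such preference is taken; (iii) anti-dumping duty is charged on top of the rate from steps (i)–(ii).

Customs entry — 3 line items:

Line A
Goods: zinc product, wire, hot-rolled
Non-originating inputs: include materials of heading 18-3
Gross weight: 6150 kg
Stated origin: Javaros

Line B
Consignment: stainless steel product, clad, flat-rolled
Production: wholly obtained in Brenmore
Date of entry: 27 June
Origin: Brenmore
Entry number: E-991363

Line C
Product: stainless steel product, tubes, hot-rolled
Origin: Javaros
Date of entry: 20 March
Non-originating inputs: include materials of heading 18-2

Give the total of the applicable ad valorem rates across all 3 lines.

Line A: zinc → 18-3; wire → 18-3-1; hot-rolled → 18-3-1-3. Scheduled 38%. Javaros agreement on 18-2-3-3: 18-3-1-3 not covered. → 38%.
Line B: stainless steel → 18-2; flat-rolled → 18-2-1; clad → 18-2-1-2. Scheduled 33%. Brenmore agreement on 18-2-1: wholly obtained → 19% available; preferential 19%. → 19%.
Line C: stainless steel → 18-2; tubes → 18-2-3; hot-rolled → 18-2-3-2. Scheduled 21%. Javaros agreement on 18-2-3-3: 18-2-3-2 not covered. → 21%.
Sum: 38% + 19% + 21% = 78%.

78%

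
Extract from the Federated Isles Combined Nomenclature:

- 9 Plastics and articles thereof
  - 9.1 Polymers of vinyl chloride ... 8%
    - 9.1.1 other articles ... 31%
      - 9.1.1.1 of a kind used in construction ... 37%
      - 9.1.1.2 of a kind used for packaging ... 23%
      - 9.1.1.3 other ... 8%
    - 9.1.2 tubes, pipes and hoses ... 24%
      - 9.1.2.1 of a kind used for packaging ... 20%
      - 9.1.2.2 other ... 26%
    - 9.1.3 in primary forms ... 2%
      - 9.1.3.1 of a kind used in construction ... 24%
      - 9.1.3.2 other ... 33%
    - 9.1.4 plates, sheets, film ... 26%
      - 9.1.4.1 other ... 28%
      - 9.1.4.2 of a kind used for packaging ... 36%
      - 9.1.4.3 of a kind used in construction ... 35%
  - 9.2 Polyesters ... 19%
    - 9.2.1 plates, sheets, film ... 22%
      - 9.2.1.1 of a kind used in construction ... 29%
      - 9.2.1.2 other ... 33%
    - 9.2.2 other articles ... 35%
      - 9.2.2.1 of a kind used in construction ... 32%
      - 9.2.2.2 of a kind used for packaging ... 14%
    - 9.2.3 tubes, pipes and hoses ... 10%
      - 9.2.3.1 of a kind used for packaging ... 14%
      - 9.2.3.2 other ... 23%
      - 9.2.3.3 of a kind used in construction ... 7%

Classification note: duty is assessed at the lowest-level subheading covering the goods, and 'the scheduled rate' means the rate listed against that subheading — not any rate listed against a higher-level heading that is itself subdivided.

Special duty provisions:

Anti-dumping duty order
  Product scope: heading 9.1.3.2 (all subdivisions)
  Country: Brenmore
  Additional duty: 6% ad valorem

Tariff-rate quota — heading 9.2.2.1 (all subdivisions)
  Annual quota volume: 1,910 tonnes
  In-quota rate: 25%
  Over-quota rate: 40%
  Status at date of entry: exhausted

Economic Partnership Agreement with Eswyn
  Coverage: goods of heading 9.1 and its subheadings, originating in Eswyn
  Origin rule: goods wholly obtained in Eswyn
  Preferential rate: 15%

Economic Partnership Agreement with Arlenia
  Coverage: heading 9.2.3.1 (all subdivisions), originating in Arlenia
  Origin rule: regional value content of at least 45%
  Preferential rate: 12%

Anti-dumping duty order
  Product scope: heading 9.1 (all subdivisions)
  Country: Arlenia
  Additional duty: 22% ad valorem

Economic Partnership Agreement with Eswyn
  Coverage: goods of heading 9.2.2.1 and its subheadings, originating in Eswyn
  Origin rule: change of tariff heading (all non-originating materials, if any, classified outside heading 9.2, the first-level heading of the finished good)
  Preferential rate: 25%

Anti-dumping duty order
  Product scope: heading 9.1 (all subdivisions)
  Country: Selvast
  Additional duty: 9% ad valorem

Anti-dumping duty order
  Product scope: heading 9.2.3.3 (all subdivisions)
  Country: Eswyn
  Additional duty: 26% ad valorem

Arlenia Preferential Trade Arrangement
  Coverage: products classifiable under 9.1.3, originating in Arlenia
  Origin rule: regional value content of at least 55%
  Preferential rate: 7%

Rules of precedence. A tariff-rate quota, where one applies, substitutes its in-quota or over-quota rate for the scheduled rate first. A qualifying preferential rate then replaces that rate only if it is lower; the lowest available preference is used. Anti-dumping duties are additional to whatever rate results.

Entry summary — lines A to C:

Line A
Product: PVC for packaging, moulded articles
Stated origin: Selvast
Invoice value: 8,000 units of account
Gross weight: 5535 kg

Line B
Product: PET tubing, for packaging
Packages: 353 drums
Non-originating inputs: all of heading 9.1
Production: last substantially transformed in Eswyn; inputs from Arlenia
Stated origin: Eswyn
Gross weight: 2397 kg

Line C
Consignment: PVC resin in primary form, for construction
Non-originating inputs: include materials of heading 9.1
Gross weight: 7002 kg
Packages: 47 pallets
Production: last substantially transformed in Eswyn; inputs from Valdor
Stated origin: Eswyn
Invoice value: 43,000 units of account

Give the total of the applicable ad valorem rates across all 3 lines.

Line A: PVC → 9.1; moulded articles → 9.1.1; for packaging → 9.1.1.2. Scheduled 23%. anti-dumping (Selvast, 9.1): +9%; total 23% + 9% = 32%. → 32%.
Line B: PET → 9.2; tubing → 9.2.3; for packaging → 9.2.3.1. Scheduled 14%. Eswyn agreement on 9.1: 9.2.3.1 not covered; Eswyn agreement on 9.2.2.1: 9.2.3.1 not covered. → 14%.
Line C: PVC → 9.1; resin in primary form → 9.1.3; for construction → 9.1.3.1. Scheduled 24%. Eswyn agreement on 9.1: not wholly obtained; Eswyn agreement on 9.2.2.1: 9.1.3.1 not covered. → 24%.
Sum: 32% + 14% + 24% = 70%.

70%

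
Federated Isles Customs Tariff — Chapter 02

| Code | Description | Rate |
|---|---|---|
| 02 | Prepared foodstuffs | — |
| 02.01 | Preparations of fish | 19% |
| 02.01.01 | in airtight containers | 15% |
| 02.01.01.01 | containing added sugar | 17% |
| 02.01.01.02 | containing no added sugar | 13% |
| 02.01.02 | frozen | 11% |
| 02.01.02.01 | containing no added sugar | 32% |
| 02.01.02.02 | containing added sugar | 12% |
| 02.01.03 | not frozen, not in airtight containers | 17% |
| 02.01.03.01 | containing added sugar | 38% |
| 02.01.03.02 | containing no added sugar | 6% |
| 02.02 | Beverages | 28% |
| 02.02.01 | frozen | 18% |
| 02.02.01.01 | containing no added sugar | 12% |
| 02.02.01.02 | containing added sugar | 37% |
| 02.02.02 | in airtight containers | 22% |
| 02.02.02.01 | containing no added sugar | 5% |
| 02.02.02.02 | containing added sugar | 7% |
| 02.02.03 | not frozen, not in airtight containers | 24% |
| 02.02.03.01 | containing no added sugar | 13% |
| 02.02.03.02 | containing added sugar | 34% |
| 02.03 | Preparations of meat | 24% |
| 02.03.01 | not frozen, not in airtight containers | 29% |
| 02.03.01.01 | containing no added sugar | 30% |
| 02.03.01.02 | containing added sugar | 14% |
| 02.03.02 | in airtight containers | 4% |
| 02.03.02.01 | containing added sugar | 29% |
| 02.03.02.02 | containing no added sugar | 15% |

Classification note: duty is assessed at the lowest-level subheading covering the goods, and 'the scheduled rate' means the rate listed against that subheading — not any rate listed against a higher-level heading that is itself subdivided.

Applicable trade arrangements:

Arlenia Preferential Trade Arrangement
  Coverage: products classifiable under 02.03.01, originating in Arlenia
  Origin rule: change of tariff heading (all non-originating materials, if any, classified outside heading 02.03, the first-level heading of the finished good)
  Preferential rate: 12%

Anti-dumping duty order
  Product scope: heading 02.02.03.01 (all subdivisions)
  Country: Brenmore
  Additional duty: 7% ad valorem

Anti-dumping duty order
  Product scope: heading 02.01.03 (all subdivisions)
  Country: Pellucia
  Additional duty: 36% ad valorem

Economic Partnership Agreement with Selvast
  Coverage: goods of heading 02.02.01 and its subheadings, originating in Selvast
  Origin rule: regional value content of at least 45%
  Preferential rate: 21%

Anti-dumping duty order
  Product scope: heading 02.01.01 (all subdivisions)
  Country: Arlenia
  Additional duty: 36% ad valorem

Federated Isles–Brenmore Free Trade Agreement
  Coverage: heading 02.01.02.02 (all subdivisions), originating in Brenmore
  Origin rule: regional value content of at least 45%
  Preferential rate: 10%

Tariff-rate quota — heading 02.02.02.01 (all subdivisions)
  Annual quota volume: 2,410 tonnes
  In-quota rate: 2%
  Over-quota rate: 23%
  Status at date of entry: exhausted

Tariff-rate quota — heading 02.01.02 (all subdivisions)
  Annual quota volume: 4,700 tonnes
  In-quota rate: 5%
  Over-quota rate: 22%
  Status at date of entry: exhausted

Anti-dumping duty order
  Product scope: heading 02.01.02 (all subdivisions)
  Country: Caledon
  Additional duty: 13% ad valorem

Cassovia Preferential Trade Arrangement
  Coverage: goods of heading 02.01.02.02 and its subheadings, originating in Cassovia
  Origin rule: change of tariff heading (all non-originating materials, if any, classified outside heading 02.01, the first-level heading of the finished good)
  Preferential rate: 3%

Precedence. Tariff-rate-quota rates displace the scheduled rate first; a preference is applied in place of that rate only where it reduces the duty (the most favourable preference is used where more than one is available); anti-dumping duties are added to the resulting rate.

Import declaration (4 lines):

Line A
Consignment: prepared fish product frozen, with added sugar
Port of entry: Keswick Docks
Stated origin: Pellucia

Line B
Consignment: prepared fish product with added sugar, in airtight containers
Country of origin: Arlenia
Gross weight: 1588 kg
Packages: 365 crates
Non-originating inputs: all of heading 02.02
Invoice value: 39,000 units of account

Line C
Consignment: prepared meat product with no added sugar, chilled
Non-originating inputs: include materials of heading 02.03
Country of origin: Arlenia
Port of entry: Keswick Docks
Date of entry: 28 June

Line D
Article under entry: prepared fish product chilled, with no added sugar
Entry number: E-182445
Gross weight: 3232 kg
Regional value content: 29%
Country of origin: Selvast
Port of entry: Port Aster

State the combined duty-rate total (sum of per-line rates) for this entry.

111%

Line A: prepared fish product → 02.01; frozen → 02.01.02; with added sugar → 02.01.02.02. Scheduled 12%. quota on 02.01.02 exhausted → over-quota 22%. → 22%.
Line B: prepared fish product → 02.01; in airtight containers → 02.01.01; with added sugar → 02.01.01.01. Scheduled 17%. Arlenia agreement on 02.03.01: 02.01.01.01 not covered; anti-dumping (Arlenia, 02.01.01): +36%; total 17% + 36% = 53%. → 53%.
Line C: prepared meat product → 02.03; chilled → 02.03.01; with no added sugar → 02.03.01.01. Scheduled 30%. Arlenia agreement on 02.03.01: CTH not met. → 30%.
Line D: prepared fish product → 02.01; chilled → 02.01.03; with no added sugar → 02.01.03.02. Scheduled 6%. Selvast agreement on 02.02.01: 02.01.03.02 not covered. → 6%.
Sum: 22% + 53% + 30% + 6% = 111%.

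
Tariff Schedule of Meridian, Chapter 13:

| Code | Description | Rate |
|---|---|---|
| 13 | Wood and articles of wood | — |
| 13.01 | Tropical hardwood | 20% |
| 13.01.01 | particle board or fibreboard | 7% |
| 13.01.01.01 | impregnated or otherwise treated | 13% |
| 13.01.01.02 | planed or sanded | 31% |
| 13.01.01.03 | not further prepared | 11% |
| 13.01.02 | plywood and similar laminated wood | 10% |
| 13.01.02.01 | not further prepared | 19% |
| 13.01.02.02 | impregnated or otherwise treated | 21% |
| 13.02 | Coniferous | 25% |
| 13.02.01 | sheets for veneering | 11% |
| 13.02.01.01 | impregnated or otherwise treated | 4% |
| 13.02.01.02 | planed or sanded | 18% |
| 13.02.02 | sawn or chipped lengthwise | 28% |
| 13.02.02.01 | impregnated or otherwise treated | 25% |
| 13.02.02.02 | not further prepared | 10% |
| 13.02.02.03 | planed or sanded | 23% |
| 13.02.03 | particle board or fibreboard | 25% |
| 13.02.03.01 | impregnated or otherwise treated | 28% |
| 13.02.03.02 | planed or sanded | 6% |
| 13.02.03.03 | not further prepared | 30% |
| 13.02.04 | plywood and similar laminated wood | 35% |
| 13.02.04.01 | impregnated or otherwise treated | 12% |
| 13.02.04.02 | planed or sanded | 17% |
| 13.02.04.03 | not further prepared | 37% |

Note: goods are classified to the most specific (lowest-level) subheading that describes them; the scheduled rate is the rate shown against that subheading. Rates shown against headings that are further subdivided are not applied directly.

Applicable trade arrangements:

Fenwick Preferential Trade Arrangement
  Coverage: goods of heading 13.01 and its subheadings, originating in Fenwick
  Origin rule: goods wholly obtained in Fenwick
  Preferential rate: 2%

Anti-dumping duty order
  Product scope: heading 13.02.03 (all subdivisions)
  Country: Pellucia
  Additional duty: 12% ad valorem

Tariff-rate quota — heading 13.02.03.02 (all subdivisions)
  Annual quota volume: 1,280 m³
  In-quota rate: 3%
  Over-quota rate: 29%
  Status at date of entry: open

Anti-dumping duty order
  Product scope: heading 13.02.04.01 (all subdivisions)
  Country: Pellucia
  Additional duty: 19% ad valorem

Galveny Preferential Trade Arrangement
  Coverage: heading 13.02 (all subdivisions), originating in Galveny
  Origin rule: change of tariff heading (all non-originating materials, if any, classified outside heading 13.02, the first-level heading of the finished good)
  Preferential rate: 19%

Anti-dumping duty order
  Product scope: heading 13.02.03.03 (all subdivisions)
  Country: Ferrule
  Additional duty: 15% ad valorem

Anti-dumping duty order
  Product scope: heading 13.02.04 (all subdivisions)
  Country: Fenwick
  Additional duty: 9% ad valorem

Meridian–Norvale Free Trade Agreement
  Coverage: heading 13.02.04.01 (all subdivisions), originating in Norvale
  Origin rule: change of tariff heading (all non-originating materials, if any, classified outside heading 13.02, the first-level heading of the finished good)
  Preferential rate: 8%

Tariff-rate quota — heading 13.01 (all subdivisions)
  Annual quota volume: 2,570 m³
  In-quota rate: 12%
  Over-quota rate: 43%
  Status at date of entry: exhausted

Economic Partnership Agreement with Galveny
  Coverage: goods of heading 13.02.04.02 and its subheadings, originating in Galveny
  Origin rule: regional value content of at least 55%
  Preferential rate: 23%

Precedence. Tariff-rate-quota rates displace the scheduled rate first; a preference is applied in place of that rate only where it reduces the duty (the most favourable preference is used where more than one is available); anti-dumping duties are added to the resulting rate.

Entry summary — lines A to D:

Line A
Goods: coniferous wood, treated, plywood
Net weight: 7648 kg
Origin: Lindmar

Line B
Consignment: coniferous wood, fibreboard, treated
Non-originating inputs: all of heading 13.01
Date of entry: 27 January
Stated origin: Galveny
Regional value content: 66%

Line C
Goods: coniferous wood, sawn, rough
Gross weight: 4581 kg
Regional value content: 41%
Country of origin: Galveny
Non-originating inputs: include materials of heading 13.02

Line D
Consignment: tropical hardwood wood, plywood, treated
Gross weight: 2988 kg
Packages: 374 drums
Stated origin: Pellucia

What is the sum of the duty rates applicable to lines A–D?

84%

Line A: coniferous → 13.02; plywood → 13.02.04; treated → 13.02.04.01. Scheduled 12%. No special measure applies. → 12%.
Line B: coniferous → 13.02; fibreboard → 13.02.03; treated → 13.02.03.01. Scheduled 28%. Galveny agreement on 13.02: CTH met → 19% available; Galveny agreement on 13.02.04.02: 13.02.03.01 not covered; preferential 19%. → 19%.
Line C: coniferous → 13.02; sawn → 13.02.02; rough → 13.02.02.02. Scheduled 10%. Galveny agreement on 13.02: CTH not met; Galveny agreement on 13.02.04.02: 13.02.02.02 not covered. → 10%.
Line D: tropical hardwood → 13.01; plywood → 13.01.02; treated → 13.01.02.02. Scheduled 21%. quota on 13.01 exhausted → over-quota 43%. → 43%.
Sum: 12% + 19% + 10% + 43% = 84%.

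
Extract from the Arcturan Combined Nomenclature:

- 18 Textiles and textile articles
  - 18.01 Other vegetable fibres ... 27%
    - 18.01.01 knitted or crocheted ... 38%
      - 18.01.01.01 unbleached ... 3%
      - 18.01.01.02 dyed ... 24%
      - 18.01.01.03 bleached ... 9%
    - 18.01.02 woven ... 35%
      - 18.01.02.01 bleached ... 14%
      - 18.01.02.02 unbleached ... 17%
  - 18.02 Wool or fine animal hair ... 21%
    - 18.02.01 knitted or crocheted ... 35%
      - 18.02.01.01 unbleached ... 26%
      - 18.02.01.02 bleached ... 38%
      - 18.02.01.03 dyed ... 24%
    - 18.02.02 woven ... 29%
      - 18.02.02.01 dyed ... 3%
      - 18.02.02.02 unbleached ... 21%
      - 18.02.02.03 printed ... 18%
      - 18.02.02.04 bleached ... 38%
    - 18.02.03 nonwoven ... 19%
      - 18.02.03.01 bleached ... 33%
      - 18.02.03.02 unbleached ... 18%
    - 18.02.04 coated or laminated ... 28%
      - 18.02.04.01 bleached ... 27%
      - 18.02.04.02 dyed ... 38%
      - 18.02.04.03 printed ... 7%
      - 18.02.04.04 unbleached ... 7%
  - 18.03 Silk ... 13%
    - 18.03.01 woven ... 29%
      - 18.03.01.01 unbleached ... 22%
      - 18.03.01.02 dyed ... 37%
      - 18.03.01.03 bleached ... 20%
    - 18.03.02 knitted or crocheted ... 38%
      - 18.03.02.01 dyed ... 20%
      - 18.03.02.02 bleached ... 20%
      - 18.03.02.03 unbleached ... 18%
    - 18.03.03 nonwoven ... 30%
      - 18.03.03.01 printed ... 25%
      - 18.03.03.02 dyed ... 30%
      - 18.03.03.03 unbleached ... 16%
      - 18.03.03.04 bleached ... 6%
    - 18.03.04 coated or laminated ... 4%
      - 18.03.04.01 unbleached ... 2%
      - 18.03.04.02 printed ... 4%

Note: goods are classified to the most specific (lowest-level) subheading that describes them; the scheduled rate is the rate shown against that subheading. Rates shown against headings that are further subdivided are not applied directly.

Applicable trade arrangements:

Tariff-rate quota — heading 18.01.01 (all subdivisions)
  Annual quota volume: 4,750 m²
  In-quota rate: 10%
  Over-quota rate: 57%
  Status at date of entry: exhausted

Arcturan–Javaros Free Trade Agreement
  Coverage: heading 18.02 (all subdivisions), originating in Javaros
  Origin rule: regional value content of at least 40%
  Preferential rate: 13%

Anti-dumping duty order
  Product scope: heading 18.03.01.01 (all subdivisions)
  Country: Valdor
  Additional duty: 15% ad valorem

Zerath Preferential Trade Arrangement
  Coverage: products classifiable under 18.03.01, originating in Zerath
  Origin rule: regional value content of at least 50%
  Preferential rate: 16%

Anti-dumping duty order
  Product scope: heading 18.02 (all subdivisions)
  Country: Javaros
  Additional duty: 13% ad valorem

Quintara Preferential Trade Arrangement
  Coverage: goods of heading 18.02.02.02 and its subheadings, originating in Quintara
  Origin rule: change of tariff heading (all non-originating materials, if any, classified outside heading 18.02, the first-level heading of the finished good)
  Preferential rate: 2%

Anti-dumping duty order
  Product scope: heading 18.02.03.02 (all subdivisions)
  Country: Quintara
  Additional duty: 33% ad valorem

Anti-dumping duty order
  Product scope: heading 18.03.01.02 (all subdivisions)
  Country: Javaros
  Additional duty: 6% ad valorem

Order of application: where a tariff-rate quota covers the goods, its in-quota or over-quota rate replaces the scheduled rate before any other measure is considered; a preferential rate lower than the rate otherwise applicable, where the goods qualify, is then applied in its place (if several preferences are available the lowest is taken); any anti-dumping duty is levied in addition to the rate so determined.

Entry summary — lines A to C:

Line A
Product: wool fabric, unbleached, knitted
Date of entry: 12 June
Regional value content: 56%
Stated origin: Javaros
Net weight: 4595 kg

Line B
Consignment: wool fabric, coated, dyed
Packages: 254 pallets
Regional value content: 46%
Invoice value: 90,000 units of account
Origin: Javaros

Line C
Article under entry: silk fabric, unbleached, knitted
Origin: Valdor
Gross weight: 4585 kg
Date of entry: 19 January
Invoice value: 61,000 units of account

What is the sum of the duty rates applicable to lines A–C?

70%

Line A: wool → 18.02; knitted → 18.02.01; unbleached → 18.02.01.01. Scheduled 26%. Javaros agreement on 18.02: RVC ≥ 40% → 13% available; preferential 13%; anti-dumping (Javaros, 18.02): +13%; total 13% + 13% = 26%. → 26%.
Line B: wool → 18.02; coated → 18.02.04; dyed → 18.02.04.02. Scheduled 38%. Javaros agreement on 18.02: RVC ≥ 40% → 13% available; preferential 13%; anti-dumping (Javaros, 18.02): +13%; total 13% + 13% = 26%. → 26%.
Line C: silk → 18.03; knitted → 18.03.02; unbleached → 18.03.02.03. Scheduled 18%. No special measure applies. → 18%.
Sum: 26% + 26% + 18% = 70%.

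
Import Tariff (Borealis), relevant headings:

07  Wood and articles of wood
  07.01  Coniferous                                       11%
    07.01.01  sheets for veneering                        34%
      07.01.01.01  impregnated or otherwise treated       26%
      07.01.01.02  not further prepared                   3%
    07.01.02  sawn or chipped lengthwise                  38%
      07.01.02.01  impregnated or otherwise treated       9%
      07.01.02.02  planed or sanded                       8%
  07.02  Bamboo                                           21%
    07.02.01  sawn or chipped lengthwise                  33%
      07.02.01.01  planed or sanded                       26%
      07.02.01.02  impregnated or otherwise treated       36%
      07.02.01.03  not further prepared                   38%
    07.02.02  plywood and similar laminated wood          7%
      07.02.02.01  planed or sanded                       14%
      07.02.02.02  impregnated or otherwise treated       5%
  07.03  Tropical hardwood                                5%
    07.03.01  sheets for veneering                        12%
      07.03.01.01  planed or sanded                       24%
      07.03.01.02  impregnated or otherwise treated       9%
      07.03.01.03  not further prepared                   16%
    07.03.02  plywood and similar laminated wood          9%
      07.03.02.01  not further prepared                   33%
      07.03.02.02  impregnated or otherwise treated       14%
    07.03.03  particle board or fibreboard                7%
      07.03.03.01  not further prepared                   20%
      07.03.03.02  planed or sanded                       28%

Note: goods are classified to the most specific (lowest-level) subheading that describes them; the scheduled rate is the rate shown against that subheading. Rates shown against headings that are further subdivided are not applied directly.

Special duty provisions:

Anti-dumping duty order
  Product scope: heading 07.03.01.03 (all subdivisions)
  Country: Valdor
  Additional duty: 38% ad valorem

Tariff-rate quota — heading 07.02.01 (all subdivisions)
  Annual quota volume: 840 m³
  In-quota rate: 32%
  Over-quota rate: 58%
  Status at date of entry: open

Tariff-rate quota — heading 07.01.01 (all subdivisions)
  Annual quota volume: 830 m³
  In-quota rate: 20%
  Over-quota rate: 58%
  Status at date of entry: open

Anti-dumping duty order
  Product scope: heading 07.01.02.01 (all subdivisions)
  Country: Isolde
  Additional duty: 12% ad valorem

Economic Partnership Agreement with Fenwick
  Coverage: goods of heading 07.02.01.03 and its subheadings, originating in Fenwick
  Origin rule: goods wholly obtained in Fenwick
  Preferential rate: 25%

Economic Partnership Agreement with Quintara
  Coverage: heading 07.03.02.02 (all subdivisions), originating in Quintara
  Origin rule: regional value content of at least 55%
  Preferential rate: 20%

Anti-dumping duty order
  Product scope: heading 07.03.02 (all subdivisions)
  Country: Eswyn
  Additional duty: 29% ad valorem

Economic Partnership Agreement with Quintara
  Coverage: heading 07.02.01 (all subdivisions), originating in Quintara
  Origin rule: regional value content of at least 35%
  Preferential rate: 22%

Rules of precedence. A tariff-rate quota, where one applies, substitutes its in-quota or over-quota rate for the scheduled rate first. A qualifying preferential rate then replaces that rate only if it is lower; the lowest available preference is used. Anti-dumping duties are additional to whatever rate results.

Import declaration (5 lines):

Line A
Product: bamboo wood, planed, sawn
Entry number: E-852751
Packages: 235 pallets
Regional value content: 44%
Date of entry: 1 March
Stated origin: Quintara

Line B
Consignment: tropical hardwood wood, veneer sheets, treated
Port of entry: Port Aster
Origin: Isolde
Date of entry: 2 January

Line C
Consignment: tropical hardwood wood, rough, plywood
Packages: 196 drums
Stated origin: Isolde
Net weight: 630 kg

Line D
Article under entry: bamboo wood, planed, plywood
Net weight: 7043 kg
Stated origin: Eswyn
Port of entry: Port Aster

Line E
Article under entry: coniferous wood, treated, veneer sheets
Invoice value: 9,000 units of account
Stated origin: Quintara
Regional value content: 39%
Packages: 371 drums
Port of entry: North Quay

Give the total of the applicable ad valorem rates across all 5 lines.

98%

Line A: bamboo → 07.02; sawn → 07.02.01; planed → 07.02.01.01. Scheduled 26%. quota on 07.02.01 open → in-quota 32%; Quintara agreement on 07.03.02.02: 07.02.01.01 not covered; Quintara agreement on 07.02.01: RVC ≥ 35% → 22% available; preferential 22%. → 22%.
Line B: tropical hardwood → 07.03; veneer sheets → 07.03.01; treated → 07.03.01.02. Scheduled 9%. No special measure applies. → 9%.
Line C: tropical hardwood → 07.03; plywood → 07.03.02; rough → 07.03.02.01. Scheduled 33%. No special measure applies. → 33%.
Line D: bamboo → 07.02; plywood → 07.02.02; planed → 07.02.02.01. Scheduled 14%. No special measure applies. → 14%.
Line E: coniferous → 07.01; veneer sheets → 07.01.01; treated → 07.01.01.01. Scheduled 26%. quota on 07.01.01 open → in-quota 20%; Quintara agreement on 07.03.02.02: 07.01.01.01 not covered; Quintara agreement on 07.02.01: 07.01.01.01 not covered. → 20%.
Sum: 22% + 9% + 33% + 14% + 20% = 98%.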